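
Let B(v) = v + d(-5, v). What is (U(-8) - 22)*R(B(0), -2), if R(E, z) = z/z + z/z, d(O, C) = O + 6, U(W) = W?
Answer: -60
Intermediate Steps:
d(O, C) = 6 + O
B(v) = 1 + v (B(v) = v + (6 - 5) = v + 1 = 1 + v)
R(E, z) = 2 (R(E, z) = 1 + 1 = 2)
(U(-8) - 22)*R(B(0), -2) = (-8 - 22)*2 = -30*2 = -60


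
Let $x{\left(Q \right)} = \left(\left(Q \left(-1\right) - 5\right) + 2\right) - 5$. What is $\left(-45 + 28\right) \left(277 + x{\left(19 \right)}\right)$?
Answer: $-4250$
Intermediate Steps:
$x{\left(Q \right)} = -8 - Q$ ($x{\left(Q \right)} = \left(\left(- Q - 5\right) + 2\right) - 5 = \left(\left(-5 - Q\right) + 2\right) - 5 = \left(-3 - Q\right) - 5 = -8 - Q$)
$\left(-45 + 28\right) \left(277 + x{\left(19 \right)}\right) = \left(-45 + 28\right) \left(277 - 27\right) = - 17 \left(277 - 27\right) = \left(-17\right) 250 = -4250$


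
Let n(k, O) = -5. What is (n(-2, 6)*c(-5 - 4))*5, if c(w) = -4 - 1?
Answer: 125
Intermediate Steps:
c(w) = -5
(n(-2, 6)*c(-5 - 4))*5 = -5*(-5)*5 = 25*5 = 125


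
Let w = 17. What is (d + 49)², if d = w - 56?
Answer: 100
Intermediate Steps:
d = -39 (d = 17 - 56 = -39)
(d + 49)² = (-39 + 49)² = 10² = 100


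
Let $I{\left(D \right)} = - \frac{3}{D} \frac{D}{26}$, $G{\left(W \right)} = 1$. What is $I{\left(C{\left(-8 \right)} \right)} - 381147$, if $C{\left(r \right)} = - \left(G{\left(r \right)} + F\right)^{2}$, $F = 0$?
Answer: $- \frac{9909825}{26} \approx -3.8115 \cdot 10^{5}$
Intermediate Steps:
$C{\left(r \right)} = -1$ ($C{\left(r \right)} = - \left(1 + 0\right)^{2} = - 1^{2} = \left(-1\right) 1 = -1$)
$I{\left(D \right)} = - \frac{3}{26}$ ($I{\left(D \right)} = - \frac{3}{D} D \frac{1}{26} = - \frac{3}{D} \frac{D}{26} = - \frac{3}{26}$)
$I{\left(C{\left(-8 \right)} \right)} - 381147 = - \frac{3}{26} - 381147 = - \frac{9909825}{26}$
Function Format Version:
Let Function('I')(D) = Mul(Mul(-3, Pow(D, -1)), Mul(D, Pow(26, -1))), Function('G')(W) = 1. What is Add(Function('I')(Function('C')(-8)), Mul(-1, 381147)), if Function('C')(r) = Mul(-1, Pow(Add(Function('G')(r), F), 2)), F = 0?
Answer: Rational(-9909825, 26) ≈ -3.8115e+5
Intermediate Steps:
Function('C')(r) = -1 (Function('C')(r) = Mul(-1, Pow(Add(1, 0), 2)) = Mul(-1, Pow(1, 2)) = Mul(-1, 1) = -1)
Function('I')(D) = Rational(-3, 26) (Function('I')(D) = Mul(Mul(-3, Pow(D, -1)), Mul(D, Rational(1, 26))) = Mul(Mul(-3, Pow(D, -1)), Mul(Rational(1, 26), D)) = Rational(-3, 26))
Add(Function('I')(Function('C')(-8)), Mul(-1, 381147)) = Add(Rational(-3, 26), Mul(-1, 381147)) = Add(Rational(-3, 26), -381147) = Rational(-9909825, 26)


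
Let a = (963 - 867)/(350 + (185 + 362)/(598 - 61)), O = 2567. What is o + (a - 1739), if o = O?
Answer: 156127068/188497 ≈ 828.27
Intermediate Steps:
o = 2567
a = 51552/188497 (a = 96/(350 + 547/537) = 96/(188497/537) = 96*(537/188497) = 51552/188497 ≈ 0.27349)
o + (a - 1739) = 2567 + (51552/188497 - 1739) = 2567 - 327744731/188497 = 156127068/188497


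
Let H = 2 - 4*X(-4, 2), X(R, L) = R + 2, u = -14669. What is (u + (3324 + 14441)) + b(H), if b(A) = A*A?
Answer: 3196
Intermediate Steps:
X(R, L) = 2 + R
H = 10 (H = 2 - 4*(2 - 4) = 2 - 4*(-2) = 2 + 8 = 10)
b(A) = A²
(u + (3324 + 14441)) + b(H) = (-14669 + (3324 + 14441)) + 10² = (-14669 + 17765) + 100 = 3096 + 100 = 3196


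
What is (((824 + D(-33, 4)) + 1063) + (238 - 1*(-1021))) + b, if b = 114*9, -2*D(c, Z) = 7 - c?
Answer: 4152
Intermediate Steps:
D(c, Z) = -7/2 + c/2 (D(c, Z) = -(7 - c)/2 = -7/2 + c/2)
b = 1026
(((824 + D(-33, 4)) + 1063) + (238 - 1*(-1021))) + b = (((824 + (-7/2 + (½)*(-33))) + 1063) + (238 - 1*(-1021))) + 1026 = (((824 + (-7/2 - 33/2)) + 1063) + (238 + 1021)) + 1026 = (((824 - 20) + 1063) + 1259) + 1026 = ((804 + 1063) + 1259) + 1026 = (1867 + 1259) + 1026 = 3126 + 1026 = 4152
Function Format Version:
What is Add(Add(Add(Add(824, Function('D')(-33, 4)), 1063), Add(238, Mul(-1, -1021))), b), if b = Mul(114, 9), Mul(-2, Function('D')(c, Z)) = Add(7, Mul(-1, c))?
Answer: 4152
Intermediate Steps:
Function('D')(c, Z) = Add(Rational(-7, 2), Mul(Rational(1, 2), c)) (Function('D')(c, Z) = Mul(Rational(-1, 2), Add(7, Mul(-1, c))) = Add(Rational(-7, 2), Mul(Rational(1, 2), c)))
b = 1026
Add(Add(Add(Add(824, Function('D')(-33, 4)), 1063), Add(238, Mul(-1, -1021))), b) = Add(Add(Add(Add(824, Add(Rational(-7, 2), Mul(Rational(1, 2), -33))), 1063), Add(238, Mul(-1, -1021))), 1026) = Add(Add(Add(Add(824, Add(Rational(-7, 2), Rational(-33, 2))), 1063), Add(238, 1021)), 1026) = Add(Add(Add(Add(824, -20), 1063), 1259), 1026) = Add(Add(Add(804, 1063), 1259), 1026) = Add(Add(1867, 1259), 1026) = Add(3126, 1026) = 4152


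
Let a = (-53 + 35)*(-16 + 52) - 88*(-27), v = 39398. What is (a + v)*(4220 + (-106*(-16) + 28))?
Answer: 244452944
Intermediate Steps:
a = 1728 (a = -18*36 + 2376 = -648 + 2376 = 1728)
(a + v)*(4220 + (-106*(-16) + 28)) = (1728 + 39398)*(4220 + (-106*(-16) + 28)) = 41126*(4220 + (1696 + 28)) = 41126*(4220 + 1724) = 41126*5944 = 244452944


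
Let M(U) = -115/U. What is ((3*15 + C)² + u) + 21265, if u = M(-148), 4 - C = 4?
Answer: 3447035/148 ≈ 23291.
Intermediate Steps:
C = 0 (C = 4 - 1*4 = 4 - 4 = 0)
u = 115/148 (u = -115/(-148) = -115*(-1/148) = 115/148 ≈ 0.77703)
((3*15 + C)² + u) + 21265 = ((3*15 + 0)² + 115/148) + 21265 = ((45 + 0)² + 115/148) + 21265 = (45² + 115/148) + 21265 = (2025 + 115/148) + 21265 = 299815/148 + 21265 = 3447035/148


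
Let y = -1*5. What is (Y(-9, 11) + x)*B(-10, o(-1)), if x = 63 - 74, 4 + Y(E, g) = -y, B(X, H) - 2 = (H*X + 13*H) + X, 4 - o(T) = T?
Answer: -70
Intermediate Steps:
o(T) = 4 - T
y = -5
B(X, H) = 2 + X + 13*H + H*X (B(X, H) = 2 + ((H*X + 13*H) + X) = 2 + ((13*H + H*X) + X) = 2 + (X + 13*H + H*X) = 2 + X + 13*H + H*X)
Y(E, g) = 1 (Y(E, g) = -4 - 1*(-5) = -4 + 5 = 1)
x = -11
(Y(-9, 11) + x)*B(-10, o(-1)) = (1 - 11)*(2 - 10 + 13*(4 - 1*(-1)) + (4 - 1*(-1))*(-10)) = -10*(2 - 10 + 13*(4 + 1) + (4 + 1)*(-10)) = -10*(2 - 10 + 13*5 + 5*(-10)) = -10*(2 - 10 + 65 - 50) = -10*7 = -70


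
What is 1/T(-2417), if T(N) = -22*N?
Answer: 1/53174 ≈ 1.8806e-5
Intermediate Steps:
1/T(-2417) = 1/(-22*(-2417)) = 1/53174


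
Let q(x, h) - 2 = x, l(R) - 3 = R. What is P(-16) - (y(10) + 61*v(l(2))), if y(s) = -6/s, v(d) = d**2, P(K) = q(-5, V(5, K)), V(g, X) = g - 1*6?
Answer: -7637/5 ≈ -1527.4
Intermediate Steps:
l(R) = 3 + R
V(g, X) = -6 + g (V(g, X) = g - 6 = -6 + g)
q(x, h) = 2 + x
P(K) = -3 (P(K) = 2 - 5 = -3)
P(-16) - (y(10) + 61*v(l(2))) = -3 - (-6/10 + 61*(3 + 2)**2) = -3 - (-6*1/10 + 61*5**2) = -3 - (-3/5 + 61*25) = -3 - (-3/5 + 1525) = -3 - 1*7622/5 = -3 - 7622/5 = -7637/5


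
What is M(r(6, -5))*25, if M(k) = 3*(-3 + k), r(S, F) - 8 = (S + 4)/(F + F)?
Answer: 300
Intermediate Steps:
r(S, F) = 8 + (4 + S)/(2*F) (r(S, F) = 8 + (S + 4)/(F + F) = 8 + (4 + S)/((2*F)) = 8 + (4 + S)*(1/(2*F)) = 8 + (4 + S)/(2*F))
M(k) = -9 + 3*k
M(r(6, -5))*25 = (-9 + 3*((½)*(4 + 6 + 16*(-5))/(-5)))*25 = (-9 + 3*((½)*(-⅕)*(4 + 6 - 80)))*25 = (-9 + 3*((½)*(-⅕)*(-70)))*25 = (-9 + 3*7)*25 = (-9 + 21)*25 = 12*25 = 300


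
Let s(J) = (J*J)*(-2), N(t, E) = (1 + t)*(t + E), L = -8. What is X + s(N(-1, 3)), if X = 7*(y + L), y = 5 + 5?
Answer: 14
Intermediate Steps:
y = 10
N(t, E) = (1 + t)*(E + t)
s(J) = -2*J² (s(J) = J²*(-2) = -2*J²)
X = 14 (X = 7*(10 - 8) = 7*2 = 14)
X + s(N(-1, 3)) = 14 - 2*(3 - 1 + (-1)² + 3*(-1))² = 14 - 2*(3 - 1 + 1 - 3)² = 14 - 2*0² = 14 - 2*0 = 14 + 0 = 14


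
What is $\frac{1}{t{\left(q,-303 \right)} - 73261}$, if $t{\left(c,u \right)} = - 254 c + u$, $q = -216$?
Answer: $- \frac{1}{18700} \approx -5.3476 \cdot 10^{-5}$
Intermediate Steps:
$t{\left(c,u \right)} = u - 254 c$
$\frac{1}{t{\left(q,-303 \right)} - 73261} = \frac{1}{\left(-303 - -54864\right) - 73261} = \frac{1}{\left(-303 + 54864\right) - 73261} = \frac{1}{54561 - 73261} = \frac{1}{-18700} = - \frac{1}{18700}$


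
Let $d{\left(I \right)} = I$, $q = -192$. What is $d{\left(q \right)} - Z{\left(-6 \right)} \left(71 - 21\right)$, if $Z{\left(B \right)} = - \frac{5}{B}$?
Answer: $- \frac{701}{3} \approx -233.67$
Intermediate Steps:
$d{\left(q \right)} - Z{\left(-6 \right)} \left(71 - 21\right) = -192 - - \frac{5}{-6} \left(71 - 21\right) = -192 - \left(-5\right) \left(- \frac{1}{6}\right) 50 = -192 - \frac{5}{6} \cdot 50 = -192 - \frac{125}{3} = - \frac{701}{3}$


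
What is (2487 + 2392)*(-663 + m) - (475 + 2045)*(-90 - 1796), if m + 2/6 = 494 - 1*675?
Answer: 1899653/3 ≈ 6.3322e+5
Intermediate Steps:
m = -544/3 (m = -⅓ + (494 - 1*675) = -⅓ + (494 - 675) = -⅓ - 181 = -544/3 ≈ -181.33)
(2487 + 2392)*(-663 + m) - (475 + 2045)*(-90 - 1796) = (2487 + 2392)*(-663 - 544/3) - (475 + 2045)*(-90 - 1796) = 4879*(-2533/3) - 2520*(-1886) = -12358507/3 - 1*(-4752720) = -12358507/3 + 4752720 = 1899653/3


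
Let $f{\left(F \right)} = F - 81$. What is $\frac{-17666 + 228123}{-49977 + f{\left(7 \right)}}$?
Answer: $- \frac{210457}{50051} \approx -4.2048$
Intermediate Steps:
$f{\left(F \right)} = -81 + F$
$\frac{-17666 + 228123}{-49977 + f{\left(7 \right)}} = \frac{-17666 + 228123}{-49977 + \left(-81 + 7\right)} = \frac{210457}{-49977 - 74} = \frac{210457}{-50051} = 210457 \left(- \frac{1}{50051}\right) = - \frac{210457}{50051}$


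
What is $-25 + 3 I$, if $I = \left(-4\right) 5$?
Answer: $-85$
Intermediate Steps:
$I = -20$
$-25 + 3 I = -25 + 3 \left(-20\right) = -25 - 60 = -85$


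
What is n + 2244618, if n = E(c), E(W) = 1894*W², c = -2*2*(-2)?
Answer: 2365834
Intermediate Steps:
c = 8 (c = -4*(-2) = 8)
n = 121216 (n = 1894*8² = 1894*64 = 121216)
n + 2244618 = 121216 + 2244618 = 2365834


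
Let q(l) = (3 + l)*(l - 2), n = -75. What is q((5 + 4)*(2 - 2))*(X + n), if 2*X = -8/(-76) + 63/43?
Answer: 363801/817 ≈ 445.29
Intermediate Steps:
q(l) = (-2 + l)*(3 + l) (q(l) = (3 + l)*(-2 + l) = (-2 + l)*(3 + l))
X = 1283/1634 (X = (-8/(-76) + 63/43)/2 = (-8*(-1/76) + 63*(1/43))/2 = (2/19 + 63/43)/2 = (1/2)*(1283/817) = 1283/1634 ≈ 0.78519)
q((5 + 4)*(2 - 2))*(X + n) = (-6 + (5 + 4)*(2 - 2) + ((5 + 4)*(2 - 2))**2)*(1283/1634 - 75) = (-6 + 9*0 + (9*0)**2)*(-121267/1634) = (-6 + 0 + 0**2)*(-121267/1634) = (-6 + 0 + 0)*(-121267/1634) = -6*(-121267/1634) = 363801/817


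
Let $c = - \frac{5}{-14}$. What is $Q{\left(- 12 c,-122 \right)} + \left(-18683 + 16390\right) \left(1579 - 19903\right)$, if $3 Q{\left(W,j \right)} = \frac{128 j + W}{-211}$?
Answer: $\frac{186177135034}{4431} \approx 4.2017 \cdot 10^{7}$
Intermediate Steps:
$c = \frac{5}{14}$ ($c = \left(-5\right) \left(- \frac{1}{14}\right) = \frac{5}{14} \approx 0.35714$)
$Q{\left(W,j \right)} = - \frac{128 j}{633} - \frac{W}{633}$ ($Q{\left(W,j \right)} = \frac{\left(128 j + W\right) \frac{1}{-211}}{3} = \frac{\left(W + 128 j\right) \left(- \frac{1}{211}\right)}{3} = \frac{- \frac{128 j}{211} - \frac{W}{211}}{3} = - \frac{128 j}{633} - \frac{W}{633}$)
$Q{\left(- 12 c,-122 \right)} + \left(-18683 + 16390\right) \left(1579 - 19903\right) = \left(\left(- \frac{128}{633}\right) \left(-122\right) - \frac{\left(-12\right) \frac{5}{14}}{633}\right) + \left(-18683 + 16390\right) \left(1579 - 19903\right) = \left(\frac{15616}{633} - - \frac{10}{1477}\right) - -42016932 = \left(\frac{15616}{633} + \frac{10}{1477}\right) + 42016932 = \frac{109342}{4431} + 42016932 = \frac{186177135034}{4431}$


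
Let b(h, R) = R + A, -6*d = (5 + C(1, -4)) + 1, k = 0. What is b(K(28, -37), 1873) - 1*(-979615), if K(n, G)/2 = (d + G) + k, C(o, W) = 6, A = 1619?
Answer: 983107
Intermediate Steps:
d = -2 (d = -((5 + 6) + 1)/6 = -(11 + 1)/6 = -⅙*12 = -2)
K(n, G) = -4 + 2*G (K(n, G) = 2*((-2 + G) + 0) = 2*(-2 + G) = -4 + 2*G)
b(h, R) = 1619 + R (b(h, R) = R + 1619 = 1619 + R)
b(K(28, -37), 1873) - 1*(-979615) = (1619 + 1873) - 1*(-979615) = 3492 + 979615 = 983107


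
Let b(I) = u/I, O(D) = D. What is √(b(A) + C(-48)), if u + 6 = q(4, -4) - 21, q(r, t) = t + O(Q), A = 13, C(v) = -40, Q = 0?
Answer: I*√7163/13 ≈ 6.5103*I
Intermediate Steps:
q(r, t) = t (q(r, t) = t + 0 = t)
u = -31 (u = -6 + (-4 - 21) = -6 - 25 = -31)
b(I) = -31/I
√(b(A) + C(-48)) = √(-31/13 - 40) = √(-551/13) = I*√7163/13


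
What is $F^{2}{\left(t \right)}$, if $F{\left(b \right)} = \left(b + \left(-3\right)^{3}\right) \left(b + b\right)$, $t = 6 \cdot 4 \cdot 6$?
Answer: $1135420416$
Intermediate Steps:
$t = 144$ ($t = 24 \cdot 6 = 144$)
$F{\left(b \right)} = 2 b \left(-27 + b\right)$ ($F{\left(b \right)} = \left(b - 27\right) 2 b = \left(-27 + b\right) 2 b = 2 b \left(-27 + b\right)$)
$F^{2}{\left(t \right)} = \left(2 \cdot 144 \left(-27 + 144\right)\right)^{2} = \left(2 \cdot 144 \cdot 117\right)^{2} = 33696^{2} = 1135420416$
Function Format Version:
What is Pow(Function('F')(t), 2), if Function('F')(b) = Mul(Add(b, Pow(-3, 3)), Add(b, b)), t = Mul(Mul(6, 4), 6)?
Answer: 1135420416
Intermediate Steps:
t = 144 (t = Mul(24, 6) = 144)
Function('F')(b) = Mul(2, b, Add(-27, b)) (Function('F')(b) = Mul(Add(b, -27), Mul(2, b)) = Mul(Add(-27, b), Mul(2, b)) = Mul(2, b, Add(-27, b)))
Pow(Function('F')(t), 2) = Pow(Mul(2, 144, Add(-27, 144)), 2) = Pow(Mul(2, 144, 117), 2) = Pow(33696, 2) = 1135420416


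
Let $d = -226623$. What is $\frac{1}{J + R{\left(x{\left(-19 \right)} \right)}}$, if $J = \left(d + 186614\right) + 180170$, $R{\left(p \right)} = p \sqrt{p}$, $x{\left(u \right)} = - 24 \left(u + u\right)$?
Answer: $\frac{140161}{18886555393} - \frac{3648 \sqrt{57}}{18886555393} \approx 5.9629 \cdot 10^{-6}$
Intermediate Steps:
$x{\left(u \right)} = - 48 u$ ($x{\left(u \right)} = - 24 \cdot 2 u = - 48 u$)
$R{\left(p \right)} = p^{\frac{3}{2}}$
$J = 140161$ ($J = \left(-226623 + 186614\right) + 180170 = -40009 + 180170 = 140161$)
$\frac{1}{J + R{\left(x{\left(-19 \right)} \right)}} = \frac{1}{140161 + \left(\left(-48\right) \left(-19\right)\right)^{\frac{3}{2}}} = \frac{1}{140161 + 912^{\frac{3}{2}}} = \frac{1}{140161 + 3648 \sqrt{57}}$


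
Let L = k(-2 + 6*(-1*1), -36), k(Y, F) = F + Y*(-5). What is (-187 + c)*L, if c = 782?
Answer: 2380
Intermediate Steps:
k(Y, F) = F - 5*Y
L = 4 (L = -36 - 5*(-2 + 6*(-1*1)) = -36 - 5*(-2 + 6*(-1)) = -36 - 5*(-2 - 6) = -36 - 5*(-8) = -36 + 40 = 4)
(-187 + c)*L = (-187 + 782)*4 = 595*4 = 2380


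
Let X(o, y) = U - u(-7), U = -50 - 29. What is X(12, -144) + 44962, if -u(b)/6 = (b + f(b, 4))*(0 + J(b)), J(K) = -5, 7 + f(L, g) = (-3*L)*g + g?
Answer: 42663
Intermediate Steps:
f(L, g) = -7 + g - 3*L*g (f(L, g) = -7 + ((-3*L)*g + g) = -7 + (-3*L*g + g) = -7 + (g - 3*L*g) = -7 + g - 3*L*g)
u(b) = -90 - 330*b (u(b) = -6*(b + (-7 + 4 - 3*b*4))*(0 - 5) = -6*(b + (-7 + 4 - 12*b))*(-5) = -6*(b + (-3 - 12*b))*(-5) = -6*(-3 - 11*b)*(-5) = -6*(15 + 55*b) = -90 - 330*b)
U = -79
X(o, y) = -2299 (X(o, y) = -79 - (-90 - 330*(-7)) = -79 - (-90 + 2310) = -79 - 1*2220 = -79 - 2220 = -2299)
X(12, -144) + 44962 = -2299 + 44962 = 42663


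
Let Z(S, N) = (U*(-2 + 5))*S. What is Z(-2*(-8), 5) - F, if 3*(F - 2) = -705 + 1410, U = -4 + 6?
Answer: -141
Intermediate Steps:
U = 2
Z(S, N) = 6*S (Z(S, N) = (2*(-2 + 5))*S = (2*3)*S = 6*S)
F = 237 (F = 2 + (-705 + 1410)/3 = 2 + (⅓)*705 = 2 + 235 = 237)
Z(-2*(-8), 5) - F = 6*(-2*(-8)) - 1*237 = 6*16 - 237 = 96 - 237 = -141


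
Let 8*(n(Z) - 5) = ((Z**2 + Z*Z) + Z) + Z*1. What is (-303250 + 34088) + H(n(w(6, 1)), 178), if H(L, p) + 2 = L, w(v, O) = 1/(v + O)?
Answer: -13188789/49 ≈ -2.6916e+5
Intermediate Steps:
w(v, O) = 1/(O + v)
n(Z) = 5 + Z/4 + Z**2/4 (n(Z) = 5 + (((Z**2 + Z*Z) + Z) + Z*1)/8 = 5 + (((Z**2 + Z**2) + Z) + Z)/8 = 5 + ((2*Z**2 + Z) + Z)/8 = 5 + ((Z + 2*Z**2) + Z)/8 = 5 + (2*Z + 2*Z**2)/8 = 5 + (Z/4 + Z**2/4) = 5 + Z/4 + Z**2/4)
H(L, p) = -2 + L
(-303250 + 34088) + H(n(w(6, 1)), 178) = (-303250 + 34088) + (-2 + (5 + 1/(4*(1 + 6)) + (1/(1 + 6))**2/4)) = -269162 + (-2 + (5 + (1/4)/7 + (1/7)**2/4)) = -269162 + (-2 + (5 + (1/4)*(1/7) + (1/7)**2/4)) = -269162 + (-2 + (5 + 1/28 + (1/4)*(1/49))) = -269162 + (-2 + (5 + 1/28 + 1/196)) = -269162 + (-2 + 247/49) = -269162 + 149/49 = -13188789/49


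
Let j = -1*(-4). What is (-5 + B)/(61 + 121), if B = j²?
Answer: 11/182 ≈ 0.060440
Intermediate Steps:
j = 4
B = 16 (B = 4² = 16)
(-5 + B)/(61 + 121) = (-5 + 16)/(61 + 121) = 11/182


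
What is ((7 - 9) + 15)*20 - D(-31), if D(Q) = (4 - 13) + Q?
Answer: 300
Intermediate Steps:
D(Q) = -9 + Q
((7 - 9) + 15)*20 - D(-31) = ((7 - 9) + 15)*20 - (-9 - 31) = (-2 + 15)*20 - 1*(-40) = 13*20 + 40 = 260 + 40 = 300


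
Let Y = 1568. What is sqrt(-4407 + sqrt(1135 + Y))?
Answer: sqrt(-4407 + sqrt(2703)) ≈ 65.992*I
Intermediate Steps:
sqrt(-4407 + sqrt(1135 + Y)) = sqrt(-4407 + sqrt(1135 + 1568)) = sqrt(-4407 + sqrt(2703))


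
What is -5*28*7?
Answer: -980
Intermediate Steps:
-5*28*7 = -140*7 = -980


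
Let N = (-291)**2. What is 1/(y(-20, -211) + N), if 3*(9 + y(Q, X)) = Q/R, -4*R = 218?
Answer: 327/27687784 ≈ 1.1810e-5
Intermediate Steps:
R = -109/2 (R = -1/4*218 = -109/2 ≈ -54.500)
y(Q, X) = -9 - 2*Q/327 (y(Q, X) = -9 + (Q/(-109/2))/3 = -9 + (Q*(-2/109))/3 = -9 + (-2*Q/109)/3 = -9 - 2*Q/327)
N = 84681
1/(y(-20, -211) + N) = 1/((-9 - 2/327*(-20)) + 84681) = 1/((-9 + 40/327) + 84681) = 1/(-2903/327 + 84681) = 1/(27687784/327) = 327/27687784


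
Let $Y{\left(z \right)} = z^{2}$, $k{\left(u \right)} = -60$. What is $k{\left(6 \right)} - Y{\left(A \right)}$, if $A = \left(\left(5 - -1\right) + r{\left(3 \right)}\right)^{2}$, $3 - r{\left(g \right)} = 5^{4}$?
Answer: $-143986855996$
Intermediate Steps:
$r{\left(g \right)} = -622$ ($r{\left(g \right)} = 3 - 5^{4} = 3 - 625 = -622$)
$A = 379456$ ($A = \left(\left(5 - -1\right) - 622\right)^{2} = \left(\left(5 + 1\right) - 622\right)^{2} = \left(6 - 622\right)^{2} = \left(-616\right)^{2} = 379456$)
$k{\left(6 \right)} - Y{\left(A \right)} = -60 - 379456^{2} = -60 - 143986855936 = -143986855996$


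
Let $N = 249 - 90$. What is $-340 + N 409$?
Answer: $64691$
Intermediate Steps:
$N = 159$
$-340 + N 409 = -340 + 159 \cdot 409 = -340 + 65031 = 64691$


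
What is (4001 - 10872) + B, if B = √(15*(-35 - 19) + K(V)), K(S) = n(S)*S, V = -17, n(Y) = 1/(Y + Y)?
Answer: -6871 + I*√3238/2 ≈ -6871.0 + 28.452*I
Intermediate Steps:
n(Y) = 1/(2*Y)
K(S) = ½ (K(S) = (1/(2*S))*S = ½)
B = I*√3238/2 (B = √(15*(-35 - 19) + ½) = √(15*(-54) + ½) = √(-810 + ½) = √(-1619/2) = I*√3238/2 ≈ 28.452*I)
(4001 - 10872) + B = (4001 - 10872) + I*√3238/2 = -6871 + I*√3238/2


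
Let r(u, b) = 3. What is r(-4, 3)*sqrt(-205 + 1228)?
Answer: 3*sqrt(1023) ≈ 95.953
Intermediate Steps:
r(-4, 3)*sqrt(-205 + 1228) = 3*sqrt(-205 + 1228) = 3*sqrt(1023)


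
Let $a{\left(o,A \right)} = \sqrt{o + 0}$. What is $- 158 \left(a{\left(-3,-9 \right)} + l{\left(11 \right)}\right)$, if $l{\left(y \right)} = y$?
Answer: $-1738 - 158 i \sqrt{3} \approx -1738.0 - 273.66 i$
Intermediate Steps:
$a{\left(o,A \right)} = \sqrt{o}$
$- 158 \left(a{\left(-3,-9 \right)} + l{\left(11 \right)}\right) = - 158 \left(\sqrt{-3} + 11\right) = - 158 \left(i \sqrt{3} + 11\right) = - 158 \left(11 + i \sqrt{3}\right) = -1738 - 158 i \sqrt{3}$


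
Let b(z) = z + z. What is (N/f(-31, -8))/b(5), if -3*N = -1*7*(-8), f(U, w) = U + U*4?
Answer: 28/2325 ≈ 0.012043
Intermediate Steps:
b(z) = 2*z
f(U, w) = 5*U (f(U, w) = U + 4*U = 5*U)
N = -56/3 (N = -(-1*7)*(-8)/3 = -(-7)*(-8)/3 = -⅓*56 = -56/3 ≈ -18.667)
(N/f(-31, -8))/b(5) = (-56/(3*(5*(-31))))/((2*5)) = -56/3/(-155)/10 = -56/3*(-1/155)*(⅒) = (56/465)*(⅒) = 28/2325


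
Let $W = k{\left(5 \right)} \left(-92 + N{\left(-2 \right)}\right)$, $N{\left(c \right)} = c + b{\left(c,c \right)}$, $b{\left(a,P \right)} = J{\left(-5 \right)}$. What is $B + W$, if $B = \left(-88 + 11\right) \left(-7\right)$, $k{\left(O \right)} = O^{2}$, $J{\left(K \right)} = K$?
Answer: $-1936$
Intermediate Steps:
$b{\left(a,P \right)} = -5$
$N{\left(c \right)} = -5 + c$ ($N{\left(c \right)} = c - 5 = -5 + c$)
$W = -2475$ ($W = 5^{2} \left(-92 - 7\right) = 25 \left(-92 - 7\right) = 25 \left(-99\right) = -2475$)
$B = 539$ ($B = \left(-77\right) \left(-7\right) = 539$)
$B + W = 539 - 2475 = -1936$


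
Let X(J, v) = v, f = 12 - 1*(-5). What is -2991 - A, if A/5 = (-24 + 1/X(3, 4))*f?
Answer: -3889/4 ≈ -972.25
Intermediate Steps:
f = 17 (f = 12 + 5 = 17)
A = -8075/4 (A = 5*((-24 + 1/4)*17) = 5*((-24 + ¼)*17) = 5*(-95/4*17) = 5*(-1615/4) = -8075/4 ≈ -2018.8)
-2991 - A = -2991 - 1*(-8075/4) = -2991 + 8075/4 = -3889/4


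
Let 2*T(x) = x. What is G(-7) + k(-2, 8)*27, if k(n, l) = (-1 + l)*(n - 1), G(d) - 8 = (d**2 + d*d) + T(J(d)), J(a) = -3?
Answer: -925/2 ≈ -462.50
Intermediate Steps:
T(x) = x/2
G(d) = 13/2 + 2*d**2 (G(d) = 8 + ((d**2 + d*d) + (1/2)*(-3)) = 8 + ((d**2 + d**2) - 3/2) = 8 + (2*d**2 - 3/2) = 8 + (-3/2 + 2*d**2) = 13/2 + 2*d**2)
k(n, l) = (-1 + l)*(-1 + n)
G(-7) + k(-2, 8)*27 = (13/2 + 2*(-7)**2) + (1 - 1*8 - 1*(-2) + 8*(-2))*27 = (13/2 + 2*49) + (1 - 8 + 2 - 16)*27 = (13/2 + 98) - 21*27 = 209/2 - 567 = -925/2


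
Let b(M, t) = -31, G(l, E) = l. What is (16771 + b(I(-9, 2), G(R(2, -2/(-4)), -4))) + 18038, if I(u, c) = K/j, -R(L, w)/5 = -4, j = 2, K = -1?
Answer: 34778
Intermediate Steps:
R(L, w) = 20 (R(L, w) = -5*(-4) = 20)
I(u, c) = -½ (I(u, c) = -1/2 = -1*½ = -½)
(16771 + b(I(-9, 2), G(R(2, -2/(-4)), -4))) + 18038 = (16771 - 31) + 18038 = 16740 + 18038 = 34778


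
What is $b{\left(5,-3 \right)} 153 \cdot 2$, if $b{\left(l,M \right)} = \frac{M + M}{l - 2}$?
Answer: $-612$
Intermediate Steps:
$b{\left(l,M \right)} = \frac{2 M}{-2 + l}$
$b{\left(5,-3 \right)} 153 \cdot 2 = 2 \left(-3\right) \frac{1}{-2 + 5} \cdot 153 \cdot 2 = 2 \left(-3\right) \frac{1}{3} \cdot 153 \cdot 2 = \left(-2\right) 153 \cdot 2 = \left(-306\right) 2 = -612$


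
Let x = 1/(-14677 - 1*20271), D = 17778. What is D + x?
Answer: 621305543/34948 ≈ 17778.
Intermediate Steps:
x = -1/34948 (x = 1/(-14677 - 20271) = 1/(-34948) = -1/34948 ≈ -2.8614e-5)
D + x = 17778 - 1/34948 = 621305543/34948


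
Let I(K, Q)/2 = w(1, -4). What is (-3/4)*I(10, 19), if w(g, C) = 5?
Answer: -15/2 ≈ -7.5000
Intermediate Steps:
I(K, Q) = 10 (I(K, Q) = 2*5 = 10)
(-3/4)*I(10, 19) = -3/4*10 = -3*¼*10 = -¾*10 = -15/2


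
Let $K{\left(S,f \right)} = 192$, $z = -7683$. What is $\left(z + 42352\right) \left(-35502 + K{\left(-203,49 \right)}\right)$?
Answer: $-1224162390$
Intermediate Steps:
$\left(z + 42352\right) \left(-35502 + K{\left(-203,49 \right)}\right) = \left(-7683 + 42352\right) \left(-35502 + 192\right) = 34669 \left(-35310\right) = -1224162390$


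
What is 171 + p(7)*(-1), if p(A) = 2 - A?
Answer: 176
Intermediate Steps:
171 + p(7)*(-1) = 171 + (2 - 1*7)*(-1) = 171 + (2 - 7)*(-1) = 171 - 5*(-1) = 171 + 5 = 176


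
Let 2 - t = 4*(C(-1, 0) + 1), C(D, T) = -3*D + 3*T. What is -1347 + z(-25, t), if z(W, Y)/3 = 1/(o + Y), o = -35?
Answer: -66006/49 ≈ -1347.1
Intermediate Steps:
t = -14 (t = 2 - 4*((-3*(-1) + 3*0) + 1) = 2 - 4*((3 + 0) + 1) = 2 - 4*(3 + 1) = 2 - 4*4 = 2 - 1*16 = 2 - 16 = -14)
z(W, Y) = 3/(-35 + Y)
-1347 + z(-25, t) = -1347 + 3/(-35 - 14) = -1347 + 3/(-49) = -1347 + 3*(-1/49) = -1347 - 3/49 = -66006/49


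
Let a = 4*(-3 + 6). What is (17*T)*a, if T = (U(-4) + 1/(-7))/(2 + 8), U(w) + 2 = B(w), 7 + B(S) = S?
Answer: -9384/35 ≈ -268.11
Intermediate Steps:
B(S) = -7 + S
U(w) = -9 + w (U(w) = -2 + (-7 + w) = -9 + w)
a = 12 (a = 4*3 = 12)
T = -46/35 (T = ((-9 - 4) + 1/(-7))/(2 + 8) = (-13 - ⅐)/10 = -92/7*⅒ = -46/35 ≈ -1.3143)
(17*T)*a = (17*(-46/35))*12 = -782/35*12 = -9384/35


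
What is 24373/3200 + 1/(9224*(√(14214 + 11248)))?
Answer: 24373/3200 + √25462/234861488 ≈ 7.6166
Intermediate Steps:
24373/3200 + 1/(9224*(√(14214 + 11248))) = 24373*(1/3200) + 1/(9224*(√25462)) = 24373/3200 + (√25462/25462)/9224 = 24373/3200 + √25462/234861488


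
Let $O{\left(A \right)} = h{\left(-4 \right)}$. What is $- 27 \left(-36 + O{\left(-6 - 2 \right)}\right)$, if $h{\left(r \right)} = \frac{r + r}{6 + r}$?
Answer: $1080$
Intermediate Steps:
$h{\left(r \right)} = \frac{2 r}{6 + r}$
$O{\left(A \right)} = -4$ ($O{\left(A \right)} = 2 \left(-4\right) \frac{1}{6 - 4} = 2 \left(-4\right) \frac{1}{2} = -4$)
$- 27 \left(-36 + O{\left(-6 - 2 \right)}\right) = - 27 \left(-36 - 4\right) = \left(-27\right) \left(-40\right) = 1080$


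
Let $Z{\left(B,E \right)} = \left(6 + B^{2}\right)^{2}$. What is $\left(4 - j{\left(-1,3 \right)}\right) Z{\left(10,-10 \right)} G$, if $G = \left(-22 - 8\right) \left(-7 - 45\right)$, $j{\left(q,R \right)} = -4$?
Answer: $140225280$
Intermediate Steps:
$G = 1560$ ($G = \left(-30\right) \left(-52\right) = 1560$)
$\left(4 - j{\left(-1,3 \right)}\right) Z{\left(10,-10 \right)} G = \left(4 - -4\right) \left(6 + 10^{2}\right)^{2} \cdot 1560 = \left(4 + 4\right) \left(6 + 100\right)^{2} \cdot 1560 = 8 \cdot 106^{2} \cdot 1560 = 8 \cdot 11236 \cdot 1560 = 89888 \cdot 1560 = 140225280$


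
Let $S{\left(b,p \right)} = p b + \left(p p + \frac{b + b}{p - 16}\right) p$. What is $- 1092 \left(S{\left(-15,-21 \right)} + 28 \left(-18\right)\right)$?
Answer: $\frac{382505760}{37} \approx 1.0338 \cdot 10^{7}$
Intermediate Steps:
$S{\left(b,p \right)} = b p + p \left(p^{2} + \frac{2 b}{-16 + p}\right)$ ($S{\left(b,p \right)} = b p + \left(p^{2} + \frac{2 b}{-16 + p}\right) p = b p + p \left(p^{2} + \frac{2 b}{-16 + p}\right)$)
$- 1092 \left(S{\left(-15,-21 \right)} + 28 \left(-18\right)\right) = - 1092 \left(- \frac{21 \left(\left(-21\right)^{3} - 16 \left(-21\right)^{2} - -210 - -315\right)}{-16 - 21} + 28 \left(-18\right)\right) = - 1092 \left(- \frac{21 \left(-9261 - 7056 + 210 + 315\right)}{-37} - 504\right) = - 1092 \left(\left(-21\right) \left(- \frac{1}{37}\right) \left(-9261 - 7056 + 210 + 315\right) - 504\right) = - 1092 \left(\left(-21\right) \left(- \frac{1}{37}\right) \left(-15792\right) - 504\right) = - 1092 \left(- \frac{331632}{37} - 504\right) = \left(-1092\right) \left(- \frac{350280}{37}\right) = \frac{382505760}{37}$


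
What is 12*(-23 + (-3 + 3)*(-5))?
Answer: -276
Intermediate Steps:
12*(-23 + (-3 + 3)*(-5)) = 12*(-23 + 0*(-5)) = 12*(-23 + 0) = 12*(-23) = -276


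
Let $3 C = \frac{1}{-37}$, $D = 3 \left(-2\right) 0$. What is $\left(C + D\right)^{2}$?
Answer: $\frac{1}{12321} \approx 8.1162 \cdot 10^{-5}$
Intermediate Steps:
$D = 0$ ($D = \left(-6\right) 0 = 0$)
$C = - \frac{1}{111}$ ($C = \frac{1}{3 \left(-37\right)} = \frac{1}{3} \left(- \frac{1}{37}\right) = - \frac{1}{111} \approx -0.009009$)
$\left(C + D\right)^{2} = \left(- \frac{1}{111} + 0\right)^{2} = \left(- \frac{1}{111}\right)^{2} = \frac{1}{12321}$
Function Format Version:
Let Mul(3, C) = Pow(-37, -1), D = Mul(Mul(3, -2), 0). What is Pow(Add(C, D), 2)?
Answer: Rational(1, 12321) ≈ 8.1162e-5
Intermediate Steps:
D = 0 (D = Mul(-6, 0) = 0)
C = Rational(-1, 111) (C = Mul(Rational(1, 3), Pow(-37, -1)) = Mul(Rational(1, 3), Rational(-1, 37)) = Rational(-1, 111) ≈ -0.0090090)
Pow(Add(C, D), 2) = Pow(Add(Rational(-1, 111), 0), 2) = Pow(Rational(-1, 111), 2) = Rational(1, 12321)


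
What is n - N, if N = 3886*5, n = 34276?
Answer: 14846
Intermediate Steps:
N = 19430
n - N = 34276 - 1*19430 = 34276 - 19430 = 14846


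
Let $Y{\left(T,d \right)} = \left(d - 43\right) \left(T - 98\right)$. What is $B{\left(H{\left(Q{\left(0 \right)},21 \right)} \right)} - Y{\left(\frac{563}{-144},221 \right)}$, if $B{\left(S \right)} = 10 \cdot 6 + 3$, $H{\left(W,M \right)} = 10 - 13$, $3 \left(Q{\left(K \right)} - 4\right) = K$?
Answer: $\frac{1310611}{72} \approx 18203.0$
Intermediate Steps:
$Q{\left(K \right)} = 4 + \frac{K}{3}$
$H{\left(W,M \right)} = -3$ ($H{\left(W,M \right)} = 10 - 13 = -3$)
$B{\left(S \right)} = 63$ ($B{\left(S \right)} = 60 + 3 = 63$)
$Y{\left(T,d \right)} = \left(-98 + T\right) \left(-43 + d\right)$ ($Y{\left(T,d \right)} = \left(-43 + d\right) \left(-98 + T\right) = \left(-98 + T\right) \left(-43 + d\right)$)
$B{\left(H{\left(Q{\left(0 \right)},21 \right)} \right)} - Y{\left(\frac{563}{-144},221 \right)} = 63 - \left(4214 - 21658 - 43 \frac{563}{-144} + \frac{563}{-144} \cdot 221\right) = 63 - \left(4214 - 21658 - 43 \cdot 563 \left(- \frac{1}{144}\right) + 563 \left(- \frac{1}{144}\right) 221\right) = 63 - \left(4214 - 21658 - - \frac{24209}{144} - \frac{124423}{144}\right) = 63 - \left(4214 - 21658 + \frac{24209}{144} - \frac{124423}{144}\right) = 63 - - \frac{1306075}{72} = 63 + \frac{1306075}{72} = \frac{1310611}{72}$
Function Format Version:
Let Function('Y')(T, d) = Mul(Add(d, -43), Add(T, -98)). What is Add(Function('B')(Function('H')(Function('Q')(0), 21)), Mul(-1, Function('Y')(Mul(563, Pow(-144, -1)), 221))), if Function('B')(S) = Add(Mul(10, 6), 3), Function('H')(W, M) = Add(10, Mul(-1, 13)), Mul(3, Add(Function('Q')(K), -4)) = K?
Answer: Rational(1310611, 72) ≈ 18203.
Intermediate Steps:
Function('Q')(K) = Add(4, Mul(Rational(1, 3), K))
Function('H')(W, M) = -3 (Function('H')(W, M) = Add(10, -13) = -3)
Function('B')(S) = 63 (Function('B')(S) = Add(60, 3) = 63)
Function('Y')(T, d) = Mul(Add(-98, T), Add(-43, d)) (Function('Y')(T, d) = Mul(Add(-43, d), Add(-98, T)) = Mul(Add(-98, T), Add(-43, d)))
Add(Function('B')(Function('H')(Function('Q')(0), 21)), Mul(-1, Function('Y')(Mul(563, Pow(-144, -1)), 221))) = Add(63, Mul(-1, Add(4214, Mul(-98, 221), Mul(-43, Mul(563, Pow(-144, -1))), Mul(Mul(563, Pow(-144, -1)), 221)))) = Add(63, Mul(-1, Add(4214, -21658, Mul(-43, Mul(563, Rational(-1, 144))), Mul(Mul(563, Rational(-1, 144)), 221)))) = Add(63, Mul(-1, Add(4214, -21658, Mul(-43, Rational(-563, 144)), Mul(Rational(-563, 144), 221)))) = Add(63, Mul(-1, Add(4214, -21658, Rational(24209, 144), Rational(-124423, 144)))) = Add(63, Mul(-1, Rational(-1306075, 72))) = Add(63, Rational(1306075, 72)) = Rational(1310611, 72)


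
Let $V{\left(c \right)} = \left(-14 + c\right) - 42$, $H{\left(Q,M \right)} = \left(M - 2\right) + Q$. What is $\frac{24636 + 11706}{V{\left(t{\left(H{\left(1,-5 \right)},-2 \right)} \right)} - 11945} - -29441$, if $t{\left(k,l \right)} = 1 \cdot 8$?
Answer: $\frac{353049571}{11993} \approx 29438.0$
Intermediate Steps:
$H{\left(Q,M \right)} = -2 + M + Q$ ($H{\left(Q,M \right)} = \left(-2 + M\right) + Q = -2 + M + Q$)
$t{\left(k,l \right)} = 8$
$V{\left(c \right)} = -56 + c$
$\frac{24636 + 11706}{V{\left(t{\left(H{\left(1,-5 \right)},-2 \right)} \right)} - 11945} - -29441 = \frac{24636 + 11706}{\left(-56 + 8\right) - 11945} - -29441 = \frac{36342}{-48 - 11945} + 29441 = \frac{36342}{-11993} + 29441 = 36342 \left(- \frac{1}{11993}\right) + 29441 = - \frac{36342}{11993} + 29441 = \frac{353049571}{11993}$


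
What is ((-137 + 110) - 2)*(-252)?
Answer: 7308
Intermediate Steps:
((-137 + 110) - 2)*(-252) = (-27 - 2)*(-252) = -29*(-252) = 7308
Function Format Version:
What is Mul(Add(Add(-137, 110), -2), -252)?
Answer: 7308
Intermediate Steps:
Mul(Add(Add(-137, 110), -2), -252) = Mul(Add(-27, -2), -252) = Mul(-29, -252) = 7308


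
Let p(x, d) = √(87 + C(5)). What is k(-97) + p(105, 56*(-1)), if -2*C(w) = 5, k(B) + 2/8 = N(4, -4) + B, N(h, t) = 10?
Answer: -349/4 + 13*√2/2 ≈ -78.058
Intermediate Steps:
k(B) = 39/4 + B (k(B) = -¼ + (10 + B) = 39/4 + B)
C(w) = -5/2 (C(w) = -½*5 = -5/2)
p(x, d) = 13*√2/2 (p(x, d) = √(87 - 5/2) = √(169/2) = 13*√2/2)
k(-97) + p(105, 56*(-1)) = (39/4 - 97) + 13*√2/2 = -349/4 + 13*√2/2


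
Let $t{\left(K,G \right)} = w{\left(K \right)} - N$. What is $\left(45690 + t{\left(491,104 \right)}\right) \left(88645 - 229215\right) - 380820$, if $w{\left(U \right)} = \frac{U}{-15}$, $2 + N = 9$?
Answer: $- \frac{19252316416}{3} \approx -6.4174 \cdot 10^{9}$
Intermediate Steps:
$N = 7$ ($N = -2 + 9 = 7$)
$w{\left(U \right)} = - \frac{U}{15}$ ($w{\left(U \right)} = U \left(- \frac{1}{15}\right) = - \frac{U}{15}$)
$t{\left(K,G \right)} = -7 - \frac{K}{15}$ ($t{\left(K,G \right)} = - \frac{K}{15} - 7 = -7 - \frac{K}{15}$)
$\left(45690 + t{\left(491,104 \right)}\right) \left(88645 - 229215\right) - 380820 = \left(45690 - \frac{596}{15}\right) \left(88645 - 229215\right) - 380820 = \left(45690 - \frac{596}{15}\right) \left(-140570\right) - 380820 = \frac{684754}{15} \left(-140570\right) - 380820 = - \frac{19251173956}{3} - 380820 = - \frac{19252316416}{3}$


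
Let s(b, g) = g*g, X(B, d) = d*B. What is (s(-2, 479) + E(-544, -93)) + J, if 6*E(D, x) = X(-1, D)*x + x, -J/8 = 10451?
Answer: 274771/2 ≈ 1.3739e+5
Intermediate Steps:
J = -83608 (J = -8*10451 = -83608)
X(B, d) = B*d
s(b, g) = g²
E(D, x) = x/6 - D*x/6 (E(D, x) = ((-D)*x + x)/6 = (-D*x + x)/6 = (x - D*x)/6 = x/6 - D*x/6)
(s(-2, 479) + E(-544, -93)) + J = (479² + (⅙)*(-93)*(1 - 1*(-544))) - 83608 = (229441 + (⅙)*(-93)*(1 + 544)) - 83608 = (229441 + (⅙)*(-93)*545) - 83608 = (229441 - 16895/2) - 83608 = 441987/2 - 83608 = 274771/2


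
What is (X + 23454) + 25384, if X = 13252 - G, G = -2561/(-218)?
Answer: 13533059/218 ≈ 62078.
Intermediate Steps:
G = 2561/218 (G = -2561*(-1/218) = 2561/218 ≈ 11.748)
X = 2886375/218 (X = 13252 - 1*2561/218 = 13252 - 2561/218 = 2886375/218 ≈ 13240.)
(X + 23454) + 25384 = (2886375/218 + 23454) + 25384 = 7999347/218 + 25384 = 13533059/218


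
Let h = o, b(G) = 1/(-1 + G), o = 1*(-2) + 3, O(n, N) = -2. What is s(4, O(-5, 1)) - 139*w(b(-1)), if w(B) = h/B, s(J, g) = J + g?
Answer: 280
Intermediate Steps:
o = 1 (o = -2 + 3 = 1)
h = 1
w(B) = 1/B
s(4, O(-5, 1)) - 139*w(b(-1)) = (4 - 2) - 139/(1/(-1 - 1)) = 2 - 139/(1/(-2)) = 2 - 139/(-1/2) = 2 - 139*(-2) = 2 + 278 = 280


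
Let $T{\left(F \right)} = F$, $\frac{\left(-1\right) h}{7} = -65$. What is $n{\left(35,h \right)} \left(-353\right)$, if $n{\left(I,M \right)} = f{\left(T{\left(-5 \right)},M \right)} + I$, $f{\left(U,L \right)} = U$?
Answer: $-10590$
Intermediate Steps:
$h = 455$ ($h = \left(-7\right) \left(-65\right) = 455$)
$n{\left(I,M \right)} = -5 + I$
$n{\left(35,h \right)} \left(-353\right) = \left(-5 + 35\right) \left(-353\right) = 30 \left(-353\right) = -10590$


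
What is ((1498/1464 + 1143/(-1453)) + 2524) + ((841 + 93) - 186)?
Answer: 3480337733/1063596 ≈ 3272.2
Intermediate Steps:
((1498/1464 + 1143/(-1453)) + 2524) + ((841 + 93) - 186) = ((1498*(1/1464) + 1143*(-1/1453)) + 2524) + (934 - 186) = ((749/732 - 1143/1453) + 2524) + 748 = (251621/1063596 + 2524) + 748 = 2684767925/1063596 + 748 = 3480337733/1063596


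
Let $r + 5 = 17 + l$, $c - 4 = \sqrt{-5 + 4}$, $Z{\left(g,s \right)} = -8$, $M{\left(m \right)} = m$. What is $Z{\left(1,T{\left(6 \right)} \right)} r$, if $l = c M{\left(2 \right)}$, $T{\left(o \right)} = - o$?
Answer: $-160 - 16 i \approx -160.0 - 16.0 i$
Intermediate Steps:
$c = 4 + i$ ($c = 4 + \sqrt{-5 + 4} = 4 + \sqrt{-1} = 4 + i \approx 4.0 + 1.0 i$)
$l = 8 + 2 i$ ($l = \left(4 + i\right) 2 = 8 + 2 i \approx 8.0 + 2.0 i$)
$r = 20 + 2 i$ ($r = -5 + \left(17 + \left(8 + 2 i\right)\right) = -5 + \left(25 + 2 i\right) = 20 + 2 i \approx 20.0 + 2.0 i$)
$Z{\left(1,T{\left(6 \right)} \right)} r = - 8 \left(20 + 2 i\right) = -160 - 16 i$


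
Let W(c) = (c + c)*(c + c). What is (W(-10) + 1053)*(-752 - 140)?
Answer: -1296076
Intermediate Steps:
W(c) = 4*c² (W(c) = (2*c)*(2*c) = 4*c²)
(W(-10) + 1053)*(-752 - 140) = (4*(-10)² + 1053)*(-752 - 140) = (4*100 + 1053)*(-892) = (400 + 1053)*(-892) = 1453*(-892) = -1296076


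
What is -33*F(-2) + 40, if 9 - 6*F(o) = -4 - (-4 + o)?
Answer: 3/2 ≈ 1.5000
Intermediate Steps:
F(o) = 3/2 + o/6 (F(o) = 3/2 - (-4 - (-4 + o))/6 = 3/2 - (-4 + (4 - o))/6 = 3/2 - (-1)*o/6 = 3/2 + o/6)
-33*F(-2) + 40 = -33*(3/2 + (1/6)*(-2)) + 40 = -33*(3/2 - 1/3) + 40 = -33*7/6 + 40 = -77/2 + 40 = 3/2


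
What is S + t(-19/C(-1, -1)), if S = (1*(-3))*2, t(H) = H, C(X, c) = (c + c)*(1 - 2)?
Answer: -31/2 ≈ -15.500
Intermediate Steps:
C(X, c) = -2*c (C(X, c) = (2*c)*(-1) = -2*c)
S = -6 (S = -3*2 = -6)
S + t(-19/C(-1, -1)) = -6 - 19/((-2*(-1))) = -6 - 19/2 = -31/2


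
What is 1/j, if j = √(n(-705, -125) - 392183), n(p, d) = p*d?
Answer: -I*√304058/304058 ≈ -0.0018135*I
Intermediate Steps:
n(p, d) = d*p
j = I*√304058 (j = √(-125*(-705) - 392183) = √(88125 - 392183) = √(-304058) = I*√304058 ≈ 551.41*I)
1/j = 1/(I*√304058) = -I*√304058/304058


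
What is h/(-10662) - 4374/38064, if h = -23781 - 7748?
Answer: 96123689/33819864 ≈ 2.8422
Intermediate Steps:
h = -31529
h/(-10662) - 4374/38064 = -31529/(-10662) - 4374/38064 = -31529*(-1/10662) - 4374*1/38064 = 31529/10662 - 729/6344 = 96123689/33819864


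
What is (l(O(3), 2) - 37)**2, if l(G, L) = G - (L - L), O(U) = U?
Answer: 1156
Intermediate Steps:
l(G, L) = G (l(G, L) = G - 1*0 = G + 0 = G)
(l(O(3), 2) - 37)**2 = (3 - 37)**2 = (-34)**2 = 1156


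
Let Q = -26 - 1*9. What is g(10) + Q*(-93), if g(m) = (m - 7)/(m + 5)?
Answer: 16276/5 ≈ 3255.2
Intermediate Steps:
g(m) = (-7 + m)/(5 + m)
Q = -35 (Q = -26 - 9 = -35)
g(10) + Q*(-93) = (-7 + 10)/(5 + 10) - 35*(-93) = 3/15 + 3255 = (1/15)*3 + 3255 = 1/5 + 3255 = 16276/5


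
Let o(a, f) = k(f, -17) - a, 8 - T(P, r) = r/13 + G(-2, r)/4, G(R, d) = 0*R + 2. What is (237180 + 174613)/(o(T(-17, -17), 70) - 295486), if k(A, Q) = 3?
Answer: -10706618/7682787 ≈ -1.3936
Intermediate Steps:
G(R, d) = 2 (G(R, d) = 0 + 2 = 2)
T(P, r) = 15/2 - r/13 (T(P, r) = 8 - (r/13 + 2/4) = 8 - (r*(1/13) + 2*(¼)) = 8 - (r/13 + ½) = 8 - (½ + r/13) = 8 + (-½ - r/13) = 15/2 - r/13)
o(a, f) = 3 - a
(237180 + 174613)/(o(T(-17, -17), 70) - 295486) = (237180 + 174613)/((3 - (15/2 - 1/13*(-17))) - 295486) = 411793/((3 - (15/2 + 17/13)) - 295486) = 411793/((3 - 1*229/26) - 295486) = 411793/((3 - 229/26) - 295486) = 411793/(-151/26 - 295486) = 411793/(-7682787/26) = 411793*(-26/7682787) = -10706618/7682787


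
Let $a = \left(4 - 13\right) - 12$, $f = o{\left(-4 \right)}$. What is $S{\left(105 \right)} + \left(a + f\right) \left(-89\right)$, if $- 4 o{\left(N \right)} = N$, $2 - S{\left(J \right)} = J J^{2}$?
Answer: $-1155843$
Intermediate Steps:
$S{\left(J \right)} = 2 - J^{3}$ ($S{\left(J \right)} = 2 - J J^{2} = 2 - J^{3}$)
$o{\left(N \right)} = - \frac{N}{4}$
$f = 1$ ($f = \left(- \frac{1}{4}\right) \left(-4\right) = 1$)
$a = -21$ ($a = -9 - 12 = -21$)
$S{\left(105 \right)} + \left(a + f\right) \left(-89\right) = \left(2 - 105^{3}\right) + \left(-21 + 1\right) \left(-89\right) = \left(2 - 1157625\right) - -1780 = \left(2 - 1157625\right) + 1780 = -1157623 + 1780 = -1155843$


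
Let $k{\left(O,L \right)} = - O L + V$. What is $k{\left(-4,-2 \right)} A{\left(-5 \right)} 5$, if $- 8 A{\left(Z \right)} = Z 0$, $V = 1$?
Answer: $0$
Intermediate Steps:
$A{\left(Z \right)} = 0$ ($A{\left(Z \right)} = - \frac{Z 0}{8} = \left(- \frac{1}{8}\right) 0 = 0$)
$k{\left(O,L \right)} = 1 - L O$ ($k{\left(O,L \right)} = - O L + 1 = - L O + 1 = 1 - L O$)
$k{\left(-4,-2 \right)} A{\left(-5 \right)} 5 = \left(1 - \left(-2\right) \left(-4\right)\right) 0 \cdot 5 = \left(1 - 8\right) 0 \cdot 5 = \left(-7\right) 0 \cdot 5 = 0 \cdot 5 = 0$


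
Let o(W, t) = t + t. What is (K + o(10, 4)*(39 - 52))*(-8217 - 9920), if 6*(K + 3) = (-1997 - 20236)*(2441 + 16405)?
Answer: 1266578532520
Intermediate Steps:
o(W, t) = 2*t
K = -69833856 (K = -3 + ((-1997 - 20236)*(2441 + 16405))/6 = -3 + (-22233*18846)/6 = -3 + (⅙)*(-419003118) = -3 - 69833853 = -69833856)
(K + o(10, 4)*(39 - 52))*(-8217 - 9920) = (-69833856 + (2*4)*(39 - 52))*(-8217 - 9920) = (-69833856 + 8*(-13))*(-18137) = (-69833856 - 104)*(-18137) = -69833960*(-18137) = 1266578532520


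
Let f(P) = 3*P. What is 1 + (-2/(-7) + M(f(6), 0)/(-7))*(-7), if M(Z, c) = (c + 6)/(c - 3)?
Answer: -3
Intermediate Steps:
M(Z, c) = (6 + c)/(-3 + c)
1 + (-2/(-7) + M(f(6), 0)/(-7))*(-7) = 1 + (-2/(-7) + ((6 + 0)/(-3 + 0))/(-7))*(-7) = 1 + (-2*(-⅐) + (6/(-3))*(-⅐))*(-7) = 1 + (2/7 - ⅓*6*(-⅐))*(-7) = 1 + (2/7 - 2*(-⅐))*(-7) = 1 + (2/7 + 2/7)*(-7) = 1 + (4/7)*(-7) = 1 - 4 = -3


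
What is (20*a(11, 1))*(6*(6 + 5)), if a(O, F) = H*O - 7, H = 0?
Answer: -9240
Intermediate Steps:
a(O, F) = -7 (a(O, F) = 0*O - 7 = 0 - 7 = -7)
(20*a(11, 1))*(6*(6 + 5)) = (20*(-7))*(6*(6 + 5)) = -840*11 = -140*66 = -9240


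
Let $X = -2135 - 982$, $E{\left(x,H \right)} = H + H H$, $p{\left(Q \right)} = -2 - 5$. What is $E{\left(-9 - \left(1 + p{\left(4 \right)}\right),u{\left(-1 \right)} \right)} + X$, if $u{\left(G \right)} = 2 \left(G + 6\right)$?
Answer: $-3007$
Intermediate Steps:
$p{\left(Q \right)} = -7$ ($p{\left(Q \right)} = -2 - 5 = -7$)
$u{\left(G \right)} = 12 + 2 G$ ($u{\left(G \right)} = 2 \left(6 + G\right) = 12 + 2 G$)
$E{\left(x,H \right)} = H + H^{2}$
$X = -3117$ ($X = -2135 - 982 = -3117$)
$E{\left(-9 - \left(1 + p{\left(4 \right)}\right),u{\left(-1 \right)} \right)} + X = \left(12 + 2 \left(-1\right)\right) \left(1 + \left(12 + 2 \left(-1\right)\right)\right) - 3117 = \left(12 - 2\right) \left(1 + \left(12 - 2\right)\right) - 3117 = 10 \left(1 + 10\right) - 3117 = 10 \cdot 11 - 3117 = 110 - 3117 = -3007$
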